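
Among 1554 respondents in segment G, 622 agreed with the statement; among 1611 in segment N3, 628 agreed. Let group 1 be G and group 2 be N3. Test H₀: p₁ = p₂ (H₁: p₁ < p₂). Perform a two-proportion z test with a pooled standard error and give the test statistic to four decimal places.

z = 0.6005

p̂₁ = 622/1554 = 0.400257, p̂₂ = 628/1611 = 0.389820.
Pooled p̂ = (622+628)/(1554+1611) = 1250/3165 = 0.394945.
SE = √(p̂(1−p̂)(1/n₁+1/n₂)) = √(0.394945·0.605055·0.00126423) = √(0.000302105) = 0.017381.
z = (0.400257 − 0.389820)/0.017381 = 0.010437/0.017381 = 0.6005.
p-value = P(Z < 0.601) ≈ 0.7259.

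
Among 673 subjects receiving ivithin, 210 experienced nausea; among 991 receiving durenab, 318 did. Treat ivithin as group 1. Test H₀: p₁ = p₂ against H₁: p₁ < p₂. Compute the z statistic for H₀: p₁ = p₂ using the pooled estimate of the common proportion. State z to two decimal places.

z = -0.38

p̂₁ = 210/673 ≈ 0.3120, p̂₂ = 318/991 ≈ 0.3209.
Pooled p̂ = (210+318)/(673+991) = 528/1664 = 0.3173.
SE = √(0.216624 × 0.00249497) = 0.0232.
z = (0.3120 − 0.3209)/0.0232 = -0.0089/0.0232 = -0.38.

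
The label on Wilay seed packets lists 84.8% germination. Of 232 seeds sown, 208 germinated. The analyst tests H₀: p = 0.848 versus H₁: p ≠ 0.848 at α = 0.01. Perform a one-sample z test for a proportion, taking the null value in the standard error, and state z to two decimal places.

p̂ = 208/232 ≈ 0.8966.
Under H₀, SE = √(0.848·0.152/232) = √(0.000555586) = 0.0236.
z = (0.8966 − 0.848)/0.0236 = 0.0486/0.0236 = 2.06.
Two-sided p-value ≈ 2·Φ(−2.060) = 0.0394; since p > α = 0.01, fail to reject H₀.

z = 2.06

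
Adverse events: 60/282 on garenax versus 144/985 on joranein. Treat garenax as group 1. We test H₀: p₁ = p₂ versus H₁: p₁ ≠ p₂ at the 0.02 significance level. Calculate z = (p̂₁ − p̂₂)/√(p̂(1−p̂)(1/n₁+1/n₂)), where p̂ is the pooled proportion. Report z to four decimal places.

z = 2.6819

p̂₁ = 60/282 = 0.212766, p̂₂ = 144/985 = 0.146193.
Pooled p̂ = (60+144)/(282+985) = 204/1267 = 0.161010.
SE = √(0.135086 × 0.00456133) = 0.024823.
z = (0.212766 − 0.146193)/0.024823 = 0.066573/0.024823 = 2.6819.
p-value = 2·P(Z > 2.682) ≈ 0.0073, so at α = 0.02 we reject H₀.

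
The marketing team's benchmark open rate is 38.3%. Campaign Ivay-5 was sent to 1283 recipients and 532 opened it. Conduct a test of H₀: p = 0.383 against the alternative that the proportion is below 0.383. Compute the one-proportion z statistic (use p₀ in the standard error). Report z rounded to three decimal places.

p̂ = 532/1283 ≈ 0.41465.
Under H₀, SE = √(0.383·0.617/1283) = √(0.000184186) = 0.01357.
z = (0.41465 − 0.383)/0.01357 = 0.03165/0.01357 = 2.332.

z = 2.332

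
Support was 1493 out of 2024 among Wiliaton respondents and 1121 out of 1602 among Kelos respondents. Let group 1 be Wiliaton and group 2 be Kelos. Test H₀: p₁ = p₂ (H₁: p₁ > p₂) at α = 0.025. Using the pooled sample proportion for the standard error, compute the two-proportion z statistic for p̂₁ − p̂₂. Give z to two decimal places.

z = 2.53

p̂₁ = 1493/2024 = 0.73765, p̂₂ = 1121/1602 = 0.69975.
Pooled p̂ = (1493+1121)/(2024+1602) = 2614/3626 = 0.72090.
SE = √(0.201201 × 0.00111829) = 0.01500.
z = (0.73765 − 0.69975)/0.01500 = 0.03790/0.01500 = 2.53.
p-value = P(Z > 2.527) ≈ 0.0058, so at α = 0.025 we reject H₀.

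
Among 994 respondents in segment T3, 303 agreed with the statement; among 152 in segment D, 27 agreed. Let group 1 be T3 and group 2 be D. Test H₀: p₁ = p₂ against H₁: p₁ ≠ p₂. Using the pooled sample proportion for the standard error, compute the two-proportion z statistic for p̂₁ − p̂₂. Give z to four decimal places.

p̂₁ = 303/994 = 0.304829, p̂₂ = 27/152 = 0.177632.
Pooled p̂ = (303+27)/(994+152) = 330/1146 = 0.287958.
SE = √(0.205038 × 0.00758498) = 0.039436.
z = (0.304829 − 0.177632)/0.039436 = 0.127197/0.039436 = 3.2254.

z = 3.2254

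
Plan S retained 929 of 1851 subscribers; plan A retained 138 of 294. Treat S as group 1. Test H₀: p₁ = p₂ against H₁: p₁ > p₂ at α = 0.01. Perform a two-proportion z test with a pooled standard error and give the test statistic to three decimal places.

z = 1.035

p̂₁ = 929/1851 = 0.50189, p̂₂ = 138/294 = 0.46939.
Pooled p̂ = (929+138)/(1851+294) = 1067/2145 = 0.49744.
SE = √(p̂(1−p̂)(1/n₁+1/n₂)) = √(0.49744·0.50256·0.00394161) = √(0.000985376) = 0.03139.
z = (0.50189 − 0.46939)/0.03139 = 0.03250/0.03139 = 1.035.
p-value = P(Z > 1.035) ≈ 0.1502, so at α = 0.01 we fail to reject H₀.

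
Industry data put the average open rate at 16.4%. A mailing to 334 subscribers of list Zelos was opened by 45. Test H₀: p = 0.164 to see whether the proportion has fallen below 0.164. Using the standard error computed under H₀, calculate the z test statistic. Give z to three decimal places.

z = -1.445

p̂ = 45/334 ≈ 0.13473.
Standard error under H₀: √(0.164×0.836/334) = 0.02026.
z = (0.13473 − 0.164)/0.02026 = -0.02927/0.02026 = -1.445.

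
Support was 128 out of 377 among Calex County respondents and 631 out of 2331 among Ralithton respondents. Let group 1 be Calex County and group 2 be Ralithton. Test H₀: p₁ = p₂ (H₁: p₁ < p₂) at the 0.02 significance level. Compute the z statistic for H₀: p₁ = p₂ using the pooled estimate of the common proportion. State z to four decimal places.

p̂₁ = 128/377 ≈ 0.3395225, p̂₂ = 631/2331 ≈ 0.2706993.
Pooled p̂ = (128+631)/(377+2331) = 759/2708 = 0.2802806.
SE = √(0.201723 × 0.00308152) = 0.0249322.
z = (0.3395225 − 0.2706993)/0.0249322 = 0.0688232/0.0249322 = 2.7604.
p-value = P(Z < 2.760) ≈ 0.9971; since p > α = 0.02, fail to reject H₀.

z = 2.7604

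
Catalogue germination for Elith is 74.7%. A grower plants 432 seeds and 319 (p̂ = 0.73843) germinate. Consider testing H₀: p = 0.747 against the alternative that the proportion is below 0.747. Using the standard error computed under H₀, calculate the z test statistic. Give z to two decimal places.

p̂ = 319/432 = 0.7384.
SE = √(p₀(1−p₀)/n) = √(0.18899/432) = 0.0209.
z = (0.7384 − 0.747)/0.0209 = -0.0086/0.0209 = -0.41.
p-value = P(Z < -0.410) ≈ 0.3409.

z = -0.41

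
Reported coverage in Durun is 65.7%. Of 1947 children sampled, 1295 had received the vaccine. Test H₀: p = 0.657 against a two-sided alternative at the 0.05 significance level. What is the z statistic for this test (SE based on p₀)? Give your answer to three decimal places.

p̂ = 1295/1947 = 0.665126.
Under H₀, SE = √(0.657·0.343/1947) = √(0.000115743) = 0.010758.
z = (0.665126 − 0.657)/0.010758 = 0.008126/0.010758 = 0.755.
Two-sided p-value ≈ 2·Φ(−0.755) = 0.4501. With α = 0.05, fail to reject H₀.

z = 0.755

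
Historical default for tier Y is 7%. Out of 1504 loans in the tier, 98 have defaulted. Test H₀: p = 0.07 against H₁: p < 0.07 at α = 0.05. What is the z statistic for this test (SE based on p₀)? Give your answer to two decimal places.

z = -0.74

p̂ = 98/1504 = 0.06516.
Under H₀, SE = √(0.07·0.93/1504) = √(4.32846e-05) = 0.00658.
z = (0.06516 − 0.07)/0.00658 = -0.00484/0.00658 = -0.74.
p-value = P(Z < -0.736) ≈ 0.2309; since p > α = 0.05, fail to reject H₀.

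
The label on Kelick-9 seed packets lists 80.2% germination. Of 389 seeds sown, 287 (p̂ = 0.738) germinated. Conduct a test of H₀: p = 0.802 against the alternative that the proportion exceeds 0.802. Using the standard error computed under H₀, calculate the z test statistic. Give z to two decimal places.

z = -3.18

p̂ = 287/389 = 0.7378.
Standard error under H₀: √(0.802×0.198/389) = 0.0202.
z = (0.7378 − 0.802)/0.0202 = -0.0642/0.0202 = -3.18.
p-value = P(Z > -3.178) ≈ 0.9993.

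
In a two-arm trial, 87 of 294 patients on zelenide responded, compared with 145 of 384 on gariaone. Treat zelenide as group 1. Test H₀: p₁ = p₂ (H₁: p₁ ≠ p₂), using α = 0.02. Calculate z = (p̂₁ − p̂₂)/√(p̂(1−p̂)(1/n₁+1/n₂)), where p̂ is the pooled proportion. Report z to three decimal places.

p̂₁ = 87/294 ≈ 0.295918, p̂₂ = 145/384 ≈ 0.377604.
Pooled p̂ = (87+145)/(294+384) = 232/678 = 0.342183.
SE = √(p̂(1−p̂)(1/n₁+1/n₂)) = √(0.342183·0.657817·0.00600553) = √(0.00135181) = 0.036767.
z = (0.295918 − 0.377604)/0.036767 = -0.081686/0.036767 = -2.222.
p-value = 2·P(Z > 2.222) ≈ 0.0263; since p > α = 0.02, fail to reject H₀.

z = -2.222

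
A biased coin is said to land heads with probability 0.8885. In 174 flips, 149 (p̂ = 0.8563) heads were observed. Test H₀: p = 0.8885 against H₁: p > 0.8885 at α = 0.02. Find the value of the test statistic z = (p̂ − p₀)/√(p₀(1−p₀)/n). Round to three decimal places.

z = -1.349

p̂ = 149/174 = 0.85632.
SE = √(p₀(1−p₀)/n) = √(0.099068/174) = 0.02386.
z = (0.85632 − 0.8885)/0.02386 = -0.03218/0.02386 = -1.349.
p-value = P(Z > -1.349) ≈ 0.9113; since p > α = 0.02, fail to reject H₀.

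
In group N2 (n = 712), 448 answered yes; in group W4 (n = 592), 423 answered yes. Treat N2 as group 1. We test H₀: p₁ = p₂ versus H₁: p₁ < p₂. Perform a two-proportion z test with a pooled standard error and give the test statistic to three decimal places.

z = -3.257

p̂₁ = 448/712 ≈ 0.629213, p̂₂ = 423/592 ≈ 0.714527.
Pooled p̂ = (448+423)/(712+592) = 871/1304 = 0.667945.
SE = √(0.221795 × 0.00309368) = 0.026195.
z = (0.629213 − 0.714527)/0.026195 = -0.085314/0.026195 = -3.257.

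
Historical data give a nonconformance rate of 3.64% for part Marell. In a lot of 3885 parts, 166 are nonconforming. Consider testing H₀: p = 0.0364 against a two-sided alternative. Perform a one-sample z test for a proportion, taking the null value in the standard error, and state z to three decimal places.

z = 2.106

p̂ = 166/3885 ≈ 0.042728.
Standard error under H₀: √(0.0364×0.9636/3885) = 0.003005.
z = (0.042728 − 0.0364)/0.003005 = 0.006328/0.003005 = 2.106.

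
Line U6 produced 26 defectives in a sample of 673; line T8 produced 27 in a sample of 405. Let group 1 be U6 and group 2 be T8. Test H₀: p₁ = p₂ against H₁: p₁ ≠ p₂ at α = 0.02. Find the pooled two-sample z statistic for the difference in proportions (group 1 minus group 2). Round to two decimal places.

p̂₁ = 26/673 ≈ 0.03863, p̂₂ = 27/405 ≈ 0.06667.
Pooled p̂ = (26+27)/(673+405) = 53/1078 = 0.04917.
SE = √(p̂(1−p̂)(1/n₁+1/n₂)) = √(0.04917·0.95083·0.00395502) = √(0.000184889) = 0.01360.
z = (0.03863 − 0.06667)/0.01360 = -0.02804/0.01360 = -2.06.
Two-sided p-value ≈ 2·Φ(−2.062) = 0.0392, so at α = 0.02 we fail to reject H₀.

z = -2.06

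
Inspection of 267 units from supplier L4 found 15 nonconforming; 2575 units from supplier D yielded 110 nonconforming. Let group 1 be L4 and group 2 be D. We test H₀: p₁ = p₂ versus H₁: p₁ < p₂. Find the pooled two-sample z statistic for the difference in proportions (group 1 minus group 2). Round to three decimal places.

z = 1.021

p̂₁ = 15/267 ≈ 0.05618, p̂₂ = 110/2575 ≈ 0.04272.
Pooled p̂ = (15+110)/(267+2575) = 125/2842 = 0.04398.
SE = √(p̂(1−p̂)(1/n₁+1/n₂)) = √(0.04398·0.95602·0.00413367) = √(0.000173815) = 0.01318.
z = (0.05618 − 0.04272)/0.01318 = 0.01346/0.01318 = 1.021.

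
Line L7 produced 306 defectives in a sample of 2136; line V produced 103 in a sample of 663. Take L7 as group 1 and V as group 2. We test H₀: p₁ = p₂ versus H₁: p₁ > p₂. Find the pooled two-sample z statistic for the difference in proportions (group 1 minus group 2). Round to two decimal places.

p̂₁ = 306/2136 ≈ 0.1433, p̂₂ = 103/663 ≈ 0.1554.
Pooled p̂ = (306+103)/(2136+663) = 409/2799 = 0.1461.
SE = √(0.124772 × 0.00197646) = 0.0157.
z = (0.1433 − 0.1554)/0.0157 = -0.0121/0.0157 = -0.77.
p-value = P(Z > -0.770) ≈ 0.7794.

z = -0.77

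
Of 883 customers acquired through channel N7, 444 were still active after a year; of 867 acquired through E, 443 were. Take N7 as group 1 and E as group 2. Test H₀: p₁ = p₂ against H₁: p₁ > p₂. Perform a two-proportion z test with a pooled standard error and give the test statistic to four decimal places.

z = -0.3400

p̂₁ = 444/883 ≈ 0.502831, p̂₂ = 443/867 ≈ 0.510957.
Pooled p̂ = (444+443)/(883+867) = 887/1750 = 0.506857.
SE = √(p̂(1−p̂)(1/n₁+1/n₂)) = √(0.506857·0.493143·0.00228591) = √(0.000571369) = 0.023903.
z = (0.502831 − 0.510957)/0.023903 = -0.008126/0.023903 = -0.3400.
p-value = P(Z > -0.340) ≈ 0.6331.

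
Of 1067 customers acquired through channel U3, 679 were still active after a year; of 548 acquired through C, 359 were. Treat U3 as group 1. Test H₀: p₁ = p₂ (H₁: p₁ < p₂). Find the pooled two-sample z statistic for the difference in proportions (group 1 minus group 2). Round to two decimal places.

z = -0.74

p̂₁ = 679/1067 = 0.6364, p̂₂ = 359/548 = 0.6551.
Pooled p̂ = (679+359)/(1067+548) = 1038/1615 = 0.6427.
SE = √(0.22963 × 0.00276202) = 0.0252.
z = (0.6364 − 0.6551)/0.0252 = -0.0187/0.0252 = -0.74.
p-value = P(Z < -0.744) ≈ 0.2283.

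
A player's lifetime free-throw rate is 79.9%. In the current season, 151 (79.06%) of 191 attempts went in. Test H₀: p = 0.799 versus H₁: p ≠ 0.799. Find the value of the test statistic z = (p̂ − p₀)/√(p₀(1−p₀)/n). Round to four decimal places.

z = -0.2905

p̂ = 151/191 ≈ 0.790576.
Under H₀, SE = √(0.799·0.201/191) = √(0.000840832) = 0.028997.
z = (0.790576 − 0.799)/0.028997 = -0.008424/0.028997 = -0.2905.
Two-sided p-value ≈ 2·Φ(−0.291) = 0.7714.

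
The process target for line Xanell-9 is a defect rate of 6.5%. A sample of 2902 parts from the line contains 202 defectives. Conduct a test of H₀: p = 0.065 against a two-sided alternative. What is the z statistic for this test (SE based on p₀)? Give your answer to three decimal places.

p̂ = 202/2902 = 0.06961.
Standard error under H₀: √(0.065×0.935/2902) = 0.00458.
z = (0.06961 − 0.065)/0.00458 = 0.00461/0.00458 = 1.007.
p-value = 2·P(Z > 1.007) ≈ 0.3141.

z = 1.007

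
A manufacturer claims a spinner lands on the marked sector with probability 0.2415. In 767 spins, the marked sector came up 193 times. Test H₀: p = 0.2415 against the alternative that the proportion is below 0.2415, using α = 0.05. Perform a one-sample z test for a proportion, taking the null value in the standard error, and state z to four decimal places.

z = 0.6555

p̂ = 193/767 = 0.251630.
Standard error under H₀: √(0.2415×0.7585/767) = 0.015454.
z = (0.251630 − 0.2415)/0.015454 = 0.010130/0.015454 = 0.6555.
p-value = P(Z < 0.655) ≈ 0.7439; since p > α = 0.05, fail to reject H₀.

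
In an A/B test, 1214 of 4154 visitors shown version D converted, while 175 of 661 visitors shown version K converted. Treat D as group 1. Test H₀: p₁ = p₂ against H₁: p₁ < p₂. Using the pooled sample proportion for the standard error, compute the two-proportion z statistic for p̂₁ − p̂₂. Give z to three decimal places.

p̂₁ = 1214/4154 ≈ 0.292248, p̂₂ = 175/661 ≈ 0.264750.
Pooled p̂ = (1214+175)/(4154+661) = 1389/4815 = 0.288474.
SE = √(p̂(1−p̂)(1/n₁+1/n₂)) = √(0.288474·0.711526·0.00175359) = √(0.000359936) = 0.018972.
z = (0.292248 − 0.264750)/0.018972 = 0.027498/0.018972 = 1.449.
p-value = P(Z < 1.449) ≈ 0.9264.

z = 1.449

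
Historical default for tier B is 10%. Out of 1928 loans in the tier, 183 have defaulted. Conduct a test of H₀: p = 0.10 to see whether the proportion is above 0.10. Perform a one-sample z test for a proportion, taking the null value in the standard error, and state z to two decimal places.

p̂ = 183/1928 ≈ 0.09492.
Under H₀, SE = √(0.1·0.9/1928) = √(4.66805e-05) = 0.00683.
z = (0.09492 − 0.1)/0.00683 = -0.00508/0.00683 = -0.74.

z = -0.74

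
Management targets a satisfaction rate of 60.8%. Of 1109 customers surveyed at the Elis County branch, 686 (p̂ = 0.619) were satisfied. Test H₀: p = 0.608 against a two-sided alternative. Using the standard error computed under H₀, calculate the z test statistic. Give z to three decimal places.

z = 0.721

p̂ = 686/1109 = 0.618575.
SE = √(p₀(1−p₀)/n) = √(0.23834/1109) = 0.014660.
z = (0.618575 − 0.608)/0.014660 = 0.010575/0.014660 = 0.721.
p-value = 2·P(Z > 0.721) ≈ 0.4707.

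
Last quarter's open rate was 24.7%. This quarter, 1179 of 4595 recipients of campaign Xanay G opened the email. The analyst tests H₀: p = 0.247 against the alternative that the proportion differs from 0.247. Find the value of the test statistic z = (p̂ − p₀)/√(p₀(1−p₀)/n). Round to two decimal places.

z = 1.51

p̂ = 1179/4595 = 0.25658.
Standard error under H₀: √(0.247×0.753/4595) = 0.00636.
z = (0.25658 − 0.247)/0.00636 = 0.00958/0.00636 = 1.51.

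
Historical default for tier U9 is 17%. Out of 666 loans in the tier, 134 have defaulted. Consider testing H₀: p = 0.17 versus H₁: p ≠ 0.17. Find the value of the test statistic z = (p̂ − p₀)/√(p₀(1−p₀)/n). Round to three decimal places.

p̂ = 134/666 ≈ 0.201201.
Under H₀, SE = √(0.17·0.83/666) = √(0.000211862) = 0.014555.
z = (0.201201 − 0.17)/0.014555 = 0.031201/0.014555 = 2.144.

z = 2.144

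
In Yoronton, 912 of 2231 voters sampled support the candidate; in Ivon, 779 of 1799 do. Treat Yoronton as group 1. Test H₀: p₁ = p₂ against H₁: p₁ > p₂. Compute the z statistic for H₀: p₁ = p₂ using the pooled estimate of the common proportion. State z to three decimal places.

p̂₁ = 912/2231 = 0.408785, p̂₂ = 779/1799 = 0.433018.
Pooled p̂ = (912+779)/(2231+1799) = 1691/4030 = 0.419603.
SE = √(p̂(1−p̂)(1/n₁+1/n₂)) = √(0.419603·0.580397·0.00100409) = √(0.000244533) = 0.015638.
z = (0.408785 − 0.433018)/0.015638 = -0.024233/0.015638 = -1.550.

z = -1.550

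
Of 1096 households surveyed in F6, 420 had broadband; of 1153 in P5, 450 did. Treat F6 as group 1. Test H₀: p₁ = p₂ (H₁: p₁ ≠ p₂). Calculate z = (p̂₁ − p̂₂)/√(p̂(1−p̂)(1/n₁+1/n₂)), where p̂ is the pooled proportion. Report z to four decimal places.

z = -0.3443

p̂₁ = 420/1096 ≈ 0.383212, p̂₂ = 450/1153 ≈ 0.390286.
Pooled p̂ = (420+450)/(1096+1153) = 870/2249 = 0.386839.
SE = √(p̂(1−p̂)(1/n₁+1/n₂)) = √(0.386839·0.613161·0.00177971) = √(0.000422138) = 0.020546.
z = (0.383212 − 0.390286)/0.020546 = -0.007074/0.020546 = -0.3443.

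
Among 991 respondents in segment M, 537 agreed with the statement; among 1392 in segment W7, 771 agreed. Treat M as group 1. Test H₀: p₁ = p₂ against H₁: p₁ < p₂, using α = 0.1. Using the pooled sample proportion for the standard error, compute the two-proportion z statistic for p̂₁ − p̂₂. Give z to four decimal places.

z = -0.5803

p̂₁ = 537/991 ≈ 0.541877, p̂₂ = 771/1392 ≈ 0.553879.
Pooled p̂ = (537+771)/(991+1392) = 1308/2383 = 0.548888.
SE = √(p̂(1−p̂)(1/n₁+1/n₂)) = √(0.548888·0.451112·0.00172747) = √(0.000427739) = 0.020682.
z = (0.541877 − 0.553879)/0.020682 = -0.012002/0.020682 = -0.5803.
p-value = P(Z < -0.580) ≈ 0.2808, so at α = 0.1 we fail to reject H₀.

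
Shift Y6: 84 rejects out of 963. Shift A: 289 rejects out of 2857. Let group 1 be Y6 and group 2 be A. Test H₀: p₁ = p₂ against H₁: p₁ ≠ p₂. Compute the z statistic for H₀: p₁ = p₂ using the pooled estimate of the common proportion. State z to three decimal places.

p̂₁ = 84/963 ≈ 0.08723, p̂₂ = 289/2857 ≈ 0.10116.
Pooled p̂ = (84+289)/(963+2857) = 373/3820 = 0.09764.
SE = √(0.0881096 × 0.00138844) = 0.01106.
z = (0.08723 − 0.10116)/0.01106 = -0.01393/0.01106 = -1.259.

z = -1.259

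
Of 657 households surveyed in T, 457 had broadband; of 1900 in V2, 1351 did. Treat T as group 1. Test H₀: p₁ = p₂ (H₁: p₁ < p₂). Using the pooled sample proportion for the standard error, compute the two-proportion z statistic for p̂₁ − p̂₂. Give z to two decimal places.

p̂₁ = 457/657 = 0.6956, p̂₂ = 1351/1900 = 0.7111.
Pooled p̂ = (457+1351)/(657+1900) = 1808/2557 = 0.7071.
SE = √(p̂(1−p̂)(1/n₁+1/n₂)) = √(0.7071·0.2929·0.00204839) = √(0.000424258) = 0.0206.
z = (0.6956 − 0.7111)/0.0206 = -0.0155/0.0206 = -0.75.
p-value = P(Z < -0.751) ≈ 0.2264.

z = -0.75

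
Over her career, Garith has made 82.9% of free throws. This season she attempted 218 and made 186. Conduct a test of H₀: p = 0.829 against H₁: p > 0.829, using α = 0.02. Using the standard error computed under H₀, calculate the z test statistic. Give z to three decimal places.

z = 0.949

p̂ = 186/218 = 0.85321.
Standard error under H₀: √(0.829×0.171/218) = 0.02550.
z = (0.85321 − 0.829)/0.02550 = 0.02421/0.02550 = 0.949.
p-value = P(Z > 0.949) ≈ 0.1712. With α = 0.02, fail to reject H₀.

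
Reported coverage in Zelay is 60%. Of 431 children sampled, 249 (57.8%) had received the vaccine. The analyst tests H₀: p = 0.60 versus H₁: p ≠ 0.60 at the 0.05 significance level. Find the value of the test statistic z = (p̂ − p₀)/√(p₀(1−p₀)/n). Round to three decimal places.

p̂ = 249/431 = 0.57773.
Under H₀, SE = √(0.6·0.4/431) = √(0.000556845) = 0.02360.
z = (0.57773 − 0.6)/0.02360 = -0.02227/0.02360 = -0.944.
p-value = 2·P(Z > 0.944) ≈ 0.3452; since p > α = 0.05, fail to reject H₀.

z = -0.944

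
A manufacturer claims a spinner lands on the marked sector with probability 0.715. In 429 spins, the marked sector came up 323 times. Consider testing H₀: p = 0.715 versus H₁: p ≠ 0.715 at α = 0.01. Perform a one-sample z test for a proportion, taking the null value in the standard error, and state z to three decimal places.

z = 1.740

p̂ = 323/429 ≈ 0.75291.
Under H₀, SE = √(0.715·0.285/429) = √(0.000475) = 0.02179.
z = (0.75291 − 0.715)/0.02179 = 0.03791/0.02179 = 1.740.
p-value = 2·P(Z > 1.740) ≈ 0.0819; since p > α = 0.01, fail to reject H₀.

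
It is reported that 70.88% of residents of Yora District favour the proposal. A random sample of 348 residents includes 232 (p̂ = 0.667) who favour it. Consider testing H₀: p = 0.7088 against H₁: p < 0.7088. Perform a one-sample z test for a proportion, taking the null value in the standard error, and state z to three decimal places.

z = -1.730

p̂ = 232/348 = 0.66667.
Standard error under H₀: √(0.7088×0.2912/348) = 0.02435.
z = (0.66667 − 0.7088)/0.02435 = -0.04213/0.02435 = -1.730.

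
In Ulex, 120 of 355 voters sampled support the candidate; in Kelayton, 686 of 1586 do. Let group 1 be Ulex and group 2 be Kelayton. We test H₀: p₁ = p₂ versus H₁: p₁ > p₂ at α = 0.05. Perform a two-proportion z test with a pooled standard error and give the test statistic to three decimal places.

p̂₁ = 120/355 = 0.338028, p̂₂ = 686/1586 = 0.432535.
Pooled p̂ = (120+686)/(355+1586) = 806/1941 = 0.415250.
SE = √(0.242817 × 0.00344742) = 0.028933.
z = (0.338028 − 0.432535)/0.028933 = -0.094507/0.028933 = -3.266.
p-value = P(Z > -3.266) ≈ 0.9995. With α = 0.05, fail to reject H₀.

z = -3.266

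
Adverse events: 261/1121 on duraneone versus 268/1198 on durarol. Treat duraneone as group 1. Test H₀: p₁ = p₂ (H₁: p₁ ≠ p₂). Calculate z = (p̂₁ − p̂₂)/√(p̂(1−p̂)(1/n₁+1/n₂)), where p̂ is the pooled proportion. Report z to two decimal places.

p̂₁ = 261/1121 ≈ 0.2328, p̂₂ = 268/1198 ≈ 0.2237.
Pooled p̂ = (261+268)/(1121+1198) = 529/2319 = 0.2281.
SE = √(0.176079 × 0.00172679) = 0.0174.
z = (0.2328 − 0.2237)/0.0174 = 0.0091/0.0174 = 0.52.
p-value = 2·P(Z > 0.523) ≈ 0.6009.

z = 0.52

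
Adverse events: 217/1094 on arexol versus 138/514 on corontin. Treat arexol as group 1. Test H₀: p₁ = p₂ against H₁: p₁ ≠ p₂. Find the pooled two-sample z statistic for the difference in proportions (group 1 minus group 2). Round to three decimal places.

p̂₁ = 217/1094 ≈ 0.19835, p̂₂ = 138/514 ≈ 0.26848.
Pooled p̂ = (217+138)/(1094+514) = 355/1608 = 0.22077.
SE = √(0.172031 × 0.0028596) = 0.02218.
z = (0.19835 − 0.26848)/0.02218 = -0.07013/0.02218 = -3.162.
p-value = 2·P(Z > 3.162) ≈ 0.0016.

z = -3.162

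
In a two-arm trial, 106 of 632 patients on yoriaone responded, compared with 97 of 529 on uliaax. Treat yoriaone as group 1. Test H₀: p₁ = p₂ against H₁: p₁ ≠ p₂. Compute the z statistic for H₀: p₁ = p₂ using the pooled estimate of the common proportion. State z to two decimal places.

p̂₁ = 106/632 = 0.1677, p̂₂ = 97/529 = 0.1834.
Pooled p̂ = (106+97)/(632+529) = 203/1161 = 0.1748.
SE = √(p̂(1−p̂)(1/n₁+1/n₂)) = √(0.1748·0.8252·0.00347264) = √(0.000501022) = 0.0224.
z = (0.1677 − 0.1834)/0.0224 = -0.0157/0.0224 = -0.70.
Two-sided p-value ≈ 2·Φ(−0.699) = 0.4846.

z = -0.70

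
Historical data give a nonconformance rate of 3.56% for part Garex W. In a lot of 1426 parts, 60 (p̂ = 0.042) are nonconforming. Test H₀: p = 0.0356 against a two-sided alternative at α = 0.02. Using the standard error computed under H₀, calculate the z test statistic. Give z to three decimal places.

p̂ = 60/1426 ≈ 0.04208.
Standard error under H₀: √(0.0356×0.9644/1426) = 0.00491.
z = (0.04208 − 0.0356)/0.00491 = 0.00648/0.00491 = 1.320.
p-value = 2·P(Z > 1.320) ≈ 0.1869. With α = 0.02, fail to reject H₀.

z = 1.320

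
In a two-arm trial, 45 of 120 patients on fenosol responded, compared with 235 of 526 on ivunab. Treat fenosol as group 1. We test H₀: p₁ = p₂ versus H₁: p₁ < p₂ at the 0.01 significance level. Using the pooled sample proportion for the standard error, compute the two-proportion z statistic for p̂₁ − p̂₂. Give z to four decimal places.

p̂₁ = 45/120 ≈ 0.375000, p̂₂ = 235/526 ≈ 0.446768.
Pooled p̂ = (45+235)/(120+526) = 280/646 = 0.433437.
SE = √(0.245569 × 0.0102345) = 0.050133.
z = (0.375000 − 0.446768)/0.050133 = -0.071768/0.050133 = -1.4316.
p-value = P(Z < -1.432) ≈ 0.0761. With α = 0.01, fail to reject H₀.

z = -1.4316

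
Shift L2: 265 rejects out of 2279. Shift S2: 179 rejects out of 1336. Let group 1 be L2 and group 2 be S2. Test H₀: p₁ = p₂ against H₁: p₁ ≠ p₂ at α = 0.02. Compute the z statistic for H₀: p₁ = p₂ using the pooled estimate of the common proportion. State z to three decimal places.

z = -1.565

p̂₁ = 265/2279 = 0.11628, p̂₂ = 179/1336 = 0.13398.
Pooled p̂ = (265+179)/(2279+1336) = 444/3615 = 0.12282.
SE = √(p̂(1−p̂)(1/n₁+1/n₂)) = √(0.12282·0.87718·0.00118729) = √(0.000127915) = 0.01131.
z = (0.11628 − 0.13398)/0.01131 = -0.01770/0.01131 = -1.565.
p-value = 2·P(Z > 1.565) ≈ 0.1175. With α = 0.02, fail to reject H₀.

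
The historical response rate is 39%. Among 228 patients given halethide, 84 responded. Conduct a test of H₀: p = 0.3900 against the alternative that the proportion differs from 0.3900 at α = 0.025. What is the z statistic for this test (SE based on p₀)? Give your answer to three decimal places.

p̂ = 84/228 = 0.36842.
Under H₀, SE = √(0.39·0.61/228) = √(0.00104342) = 0.03230.
z = (0.36842 − 0.39)/0.03230 = -0.02158/0.03230 = -0.668.
p-value = 2·P(Z > 0.668) ≈ 0.5041, so at α = 0.025 we fail to reject H₀.

z = -0.668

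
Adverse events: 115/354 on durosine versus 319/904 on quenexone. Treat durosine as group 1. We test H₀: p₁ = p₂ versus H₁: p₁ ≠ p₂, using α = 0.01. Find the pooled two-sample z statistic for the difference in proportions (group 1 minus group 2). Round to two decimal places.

p̂₁ = 115/354 = 0.3249, p̂₂ = 319/904 = 0.3529.
Pooled p̂ = (115+319)/(354+904) = 434/1258 = 0.3450.
SE = √(0.225973 × 0.00393105) = 0.0298.
z = (0.3249 − 0.3529)/0.0298 = -0.0280/0.0298 = -0.94.
Two-sided p-value ≈ 2·Φ(−0.940) = 0.3472. With α = 0.01, fail to reject H₀.

z = -0.94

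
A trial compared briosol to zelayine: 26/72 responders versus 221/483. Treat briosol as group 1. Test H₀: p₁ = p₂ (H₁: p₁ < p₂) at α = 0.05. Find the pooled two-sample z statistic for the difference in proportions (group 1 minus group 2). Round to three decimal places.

z = -1.536

p̂₁ = 26/72 = 0.36111, p̂₂ = 221/483 = 0.45756.
Pooled p̂ = (26+221)/(72+483) = 247/555 = 0.44505.
SE = √(p̂(1−p̂)(1/n₁+1/n₂)) = √(0.44505·0.55495·0.0159593) = √(0.00394162) = 0.06278.
z = (0.36111 − 0.45756)/0.06278 = -0.09645/0.06278 = -1.536.
p-value = P(Z < -1.536) ≈ 0.0622. With α = 0.05, fail to reject H₀.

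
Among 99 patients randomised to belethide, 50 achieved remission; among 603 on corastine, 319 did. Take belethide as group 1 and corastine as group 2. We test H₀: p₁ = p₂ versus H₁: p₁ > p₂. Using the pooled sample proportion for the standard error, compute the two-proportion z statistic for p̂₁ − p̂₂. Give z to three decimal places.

z = -0.443

p̂₁ = 50/99 ≈ 0.50505, p̂₂ = 319/603 ≈ 0.52902.
Pooled p̂ = (50+319)/(99+603) = 369/702 = 0.52564.
SE = √(p̂(1−p̂)(1/n₁+1/n₂)) = √(0.52564·0.47436·0.0117594) = √(0.00293211) = 0.05415.
z = (0.50505 − 0.52902)/0.05415 = -0.02397/0.05415 = -0.443.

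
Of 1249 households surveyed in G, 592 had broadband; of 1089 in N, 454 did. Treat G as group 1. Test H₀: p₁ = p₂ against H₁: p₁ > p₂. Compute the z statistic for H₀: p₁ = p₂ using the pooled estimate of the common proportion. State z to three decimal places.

z = 2.769

p̂₁ = 592/1249 ≈ 0.473979, p̂₂ = 454/1089 ≈ 0.416896.
Pooled p̂ = (592+454)/(1249+1089) = 1046/2338 = 0.447391.
SE = √(0.247232 × 0.00171891) = 0.020615.
z = (0.473979 − 0.416896)/0.020615 = 0.057083/0.020615 = 2.769.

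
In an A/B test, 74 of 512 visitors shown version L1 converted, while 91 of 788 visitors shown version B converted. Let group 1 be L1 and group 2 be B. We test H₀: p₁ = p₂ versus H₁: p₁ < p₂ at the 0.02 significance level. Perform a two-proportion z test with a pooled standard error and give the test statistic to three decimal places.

p̂₁ = 74/512 ≈ 0.14453, p̂₂ = 91/788 ≈ 0.11548.
Pooled p̂ = (74+91)/(512+788) = 165/1300 = 0.12692.
SE = √(0.110814 × 0.00322216) = 0.01890.
z = (0.14453 − 0.11548)/0.01890 = 0.02905/0.01890 = 1.537.
p-value = P(Z < 1.537) ≈ 0.9379, so at α = 0.02 we fail to reject H₀.

z = 1.537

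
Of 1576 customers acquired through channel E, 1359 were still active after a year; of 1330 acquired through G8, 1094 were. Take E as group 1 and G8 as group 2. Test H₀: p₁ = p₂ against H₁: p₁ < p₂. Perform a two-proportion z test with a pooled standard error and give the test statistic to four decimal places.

p̂₁ = 1359/1576 = 0.862310, p̂₂ = 1094/1330 = 0.822556.
Pooled p̂ = (1359+1094)/(1576+1330) = 2453/2906 = 0.844116.
SE = √(p̂(1−p̂)(1/n₁+1/n₂)) = √(0.844116·0.155884·0.0013864) = √(0.000182428) = 0.013507.
z = (0.862310 − 0.822556)/0.013507 = 0.039754/0.013507 = 2.9432.
p-value = P(Z < 2.943) ≈ 0.9984.

z = 2.9432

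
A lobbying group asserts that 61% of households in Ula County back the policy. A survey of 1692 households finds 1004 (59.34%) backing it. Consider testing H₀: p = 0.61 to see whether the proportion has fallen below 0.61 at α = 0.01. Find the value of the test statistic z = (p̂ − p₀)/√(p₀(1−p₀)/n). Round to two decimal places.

p̂ = 1004/1692 ≈ 0.59338.
Standard error under H₀: √(0.61×0.39/1692) = 0.01186.
z = (0.59338 − 0.61)/0.01186 = -0.01662/0.01186 = -1.40.
p-value = P(Z < -1.402) ≈ 0.0805, so at α = 0.01 we fail to reject H₀.

z = -1.40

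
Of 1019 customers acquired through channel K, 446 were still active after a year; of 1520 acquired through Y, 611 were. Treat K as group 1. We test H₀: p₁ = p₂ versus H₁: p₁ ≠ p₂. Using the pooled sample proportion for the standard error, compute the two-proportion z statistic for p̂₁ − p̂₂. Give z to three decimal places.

p̂₁ = 446/1019 = 0.43768, p̂₂ = 611/1520 = 0.40197.
Pooled p̂ = (446+611)/(1019+1520) = 1057/2539 = 0.41631.
SE = √(p̂(1−p̂)(1/n₁+1/n₂)) = √(0.41631·0.58369·0.00163925) = √(0.00039833) = 0.01996.
z = (0.43768 − 0.40197)/0.01996 = 0.03571/0.01996 = 1.789.

z = 1.789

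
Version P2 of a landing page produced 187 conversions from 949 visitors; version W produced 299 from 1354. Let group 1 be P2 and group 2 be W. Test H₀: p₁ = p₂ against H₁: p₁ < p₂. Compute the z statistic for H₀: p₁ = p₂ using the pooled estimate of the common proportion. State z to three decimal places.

z = -1.376

p̂₁ = 187/949 = 0.197050, p̂₂ = 299/1354 = 0.220827.
Pooled p̂ = (187+299)/(949+1354) = 486/2303 = 0.211029.
SE = √(0.166496 × 0.00179229) = 0.017275.
z = (0.197050 − 0.220827)/0.017275 = -0.023777/0.017275 = -1.376.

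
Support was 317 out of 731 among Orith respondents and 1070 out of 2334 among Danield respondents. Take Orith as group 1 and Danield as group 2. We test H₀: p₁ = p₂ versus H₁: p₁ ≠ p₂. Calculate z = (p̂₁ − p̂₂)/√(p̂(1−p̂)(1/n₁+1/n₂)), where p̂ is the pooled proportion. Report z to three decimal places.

z = -1.175

p̂₁ = 317/731 ≈ 0.43365, p̂₂ = 1070/2334 ≈ 0.45844.
Pooled p̂ = (317+1070)/(731+2334) = 1387/3065 = 0.45253.
SE = √(0.247746 × 0.00179644) = 0.02110.
z = (0.43365 − 0.45844)/0.02110 = -0.02479/0.02110 = -1.175.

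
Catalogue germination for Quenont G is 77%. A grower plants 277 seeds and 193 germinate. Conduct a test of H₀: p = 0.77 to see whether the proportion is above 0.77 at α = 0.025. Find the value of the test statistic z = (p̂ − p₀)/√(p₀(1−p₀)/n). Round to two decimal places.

p̂ = 193/277 ≈ 0.69675.
SE = √(p₀(1−p₀)/n) = √(0.1771/277) = 0.02529.
z = (0.69675 − 0.77)/0.02529 = -0.07325/0.02529 = -2.90.
p-value = P(Z > -2.897) ≈ 0.9981. With α = 0.025, fail to reject H₀.

z = -2.90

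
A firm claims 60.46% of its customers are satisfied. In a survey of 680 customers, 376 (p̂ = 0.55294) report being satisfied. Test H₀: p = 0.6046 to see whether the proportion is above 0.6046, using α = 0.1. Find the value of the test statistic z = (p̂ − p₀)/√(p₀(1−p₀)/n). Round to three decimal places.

p̂ = 376/680 = 0.55294.
SE = √(p₀(1−p₀)/n) = √(0.23906/680) = 0.01875.
z = (0.55294 − 0.6046)/0.01875 = -0.05166/0.01875 = -2.755.
p-value = P(Z > -2.755) ≈ 0.9971; since p > α = 0.1, fail to reject H₀.

z = -2.755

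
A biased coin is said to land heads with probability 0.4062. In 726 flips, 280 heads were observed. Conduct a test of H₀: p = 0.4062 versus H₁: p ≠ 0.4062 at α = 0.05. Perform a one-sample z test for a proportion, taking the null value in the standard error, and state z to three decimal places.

z = -1.126

p̂ = 280/726 ≈ 0.38567.
Standard error under H₀: √(0.4062×0.5938/726) = 0.01823.
z = (0.38567 − 0.4062)/0.01823 = -0.02053/0.01823 = -1.126.
p-value = 2·P(Z > 1.126) ≈ 0.2601, so at α = 0.05 we fail to reject H₀.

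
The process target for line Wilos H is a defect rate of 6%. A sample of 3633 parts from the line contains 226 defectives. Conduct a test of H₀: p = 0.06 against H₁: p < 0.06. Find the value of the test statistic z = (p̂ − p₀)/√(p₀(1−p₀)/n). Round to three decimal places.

z = 0.560

p̂ = 226/3633 ≈ 0.062208.
Under H₀, SE = √(0.06·0.94/3633) = √(1.55244e-05) = 0.003940.
z = (0.062208 − 0.06)/0.003940 = 0.002208/0.003940 = 0.560.
p-value = P(Z < 0.560) ≈ 0.7124.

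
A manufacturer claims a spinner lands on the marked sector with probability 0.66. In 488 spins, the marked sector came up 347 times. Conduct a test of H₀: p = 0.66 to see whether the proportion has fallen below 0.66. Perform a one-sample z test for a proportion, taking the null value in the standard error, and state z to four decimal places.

p̂ = 347/488 = 0.711066.
SE = √(p₀(1−p₀)/n) = √(0.2244/488) = 0.021444.
z = (0.711066 − 0.66)/0.021444 = 0.051066/0.021444 = 2.3814.
p-value = P(Z < 2.381) ≈ 0.9914.

z = 2.3814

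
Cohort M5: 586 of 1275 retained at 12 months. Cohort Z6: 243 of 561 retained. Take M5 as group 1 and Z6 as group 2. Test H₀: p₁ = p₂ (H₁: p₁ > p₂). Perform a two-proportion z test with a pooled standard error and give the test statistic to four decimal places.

p̂₁ = 586/1275 = 0.459608, p̂₂ = 243/561 = 0.433155.
Pooled p̂ = (586+243)/(1275+561) = 829/1836 = 0.451525.
SE = √(0.24765 × 0.00256684) = 0.025213.
z = (0.459608 − 0.433155)/0.025213 = 0.026453/0.025213 = 1.0492.

z = 1.0492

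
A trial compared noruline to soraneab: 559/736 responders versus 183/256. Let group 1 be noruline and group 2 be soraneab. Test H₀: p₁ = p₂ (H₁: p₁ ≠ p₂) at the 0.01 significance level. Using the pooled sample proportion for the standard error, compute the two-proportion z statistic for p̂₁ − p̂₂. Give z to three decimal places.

p̂₁ = 559/736 = 0.75951, p̂₂ = 183/256 = 0.71484.
Pooled p̂ = (559+183)/(736+256) = 742/992 = 0.74798.
SE = √(p̂(1−p̂)(1/n₁+1/n₂)) = √(0.74798·0.25202·0.00526495) = √(0.000992463) = 0.03150.
z = (0.75951 − 0.71484)/0.03150 = 0.04467/0.03150 = 1.418.
Two-sided p-value ≈ 2·Φ(−1.418) = 0.1562; since p > α = 0.01, fail to reject H₀.

z = 1.418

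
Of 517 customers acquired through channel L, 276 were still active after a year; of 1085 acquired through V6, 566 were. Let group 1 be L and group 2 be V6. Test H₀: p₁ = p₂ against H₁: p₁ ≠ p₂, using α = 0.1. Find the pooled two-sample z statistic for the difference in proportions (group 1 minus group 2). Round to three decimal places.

z = 0.457

p̂₁ = 276/517 = 0.53385, p̂₂ = 566/1085 = 0.52166.
Pooled p̂ = (276+566)/(517+1085) = 842/1602 = 0.52559.
SE = √(0.249345 × 0.00285589) = 0.02669.
z = (0.53385 − 0.52166)/0.02669 = 0.01219/0.02669 = 0.457.
Two-sided p-value ≈ 2·Φ(−0.457) = 0.6478, so at α = 0.1 we fail to reject H₀.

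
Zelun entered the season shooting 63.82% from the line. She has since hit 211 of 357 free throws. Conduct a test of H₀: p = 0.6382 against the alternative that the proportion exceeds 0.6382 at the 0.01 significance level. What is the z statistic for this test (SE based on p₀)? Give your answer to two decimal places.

p̂ = 211/357 = 0.59104.
SE = √(p₀(1−p₀)/n) = √(0.2309/357) = 0.02543.
z = (0.59104 − 0.6382)/0.02543 = -0.04716/0.02543 = -1.85.
p-value = P(Z > -1.855) ≈ 0.9682; since p > α = 0.01, fail to reject H₀.

z = -1.85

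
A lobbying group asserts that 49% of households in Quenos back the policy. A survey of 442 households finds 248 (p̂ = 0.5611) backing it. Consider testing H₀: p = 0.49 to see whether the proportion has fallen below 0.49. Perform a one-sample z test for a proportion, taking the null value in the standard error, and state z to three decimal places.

p̂ = 248/442 ≈ 0.561086.
Under H₀, SE = √(0.49·0.51/442) = √(0.000565385) = 0.023778.
z = (0.561086 − 0.49)/0.023778 = 0.071086/0.023778 = 2.990.
p-value = P(Z < 2.990) ≈ 0.9986.

z = 2.990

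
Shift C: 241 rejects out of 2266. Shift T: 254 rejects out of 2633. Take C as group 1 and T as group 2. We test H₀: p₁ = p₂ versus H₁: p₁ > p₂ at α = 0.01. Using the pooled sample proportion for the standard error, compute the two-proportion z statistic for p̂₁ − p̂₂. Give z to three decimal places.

p̂₁ = 241/2266 ≈ 0.106355, p̂₂ = 254/2633 ≈ 0.096468.
Pooled p̂ = (241+254)/(2266+2633) = 495/4899 = 0.101041.
SE = √(p̂(1−p̂)(1/n₁+1/n₂)) = √(0.101041·0.898959·0.000821101) = √(7.4582e-05) = 0.008636.
z = (0.106355 − 0.096468)/0.008636 = 0.009887/0.008636 = 1.145.
p-value = P(Z > 1.145) ≈ 0.1261; since p > α = 0.01, fail to reject H₀.

z = 1.145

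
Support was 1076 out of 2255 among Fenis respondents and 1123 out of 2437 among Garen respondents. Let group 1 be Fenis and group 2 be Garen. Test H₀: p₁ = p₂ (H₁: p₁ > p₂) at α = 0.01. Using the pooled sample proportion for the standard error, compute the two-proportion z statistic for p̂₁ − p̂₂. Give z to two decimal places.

p̂₁ = 1076/2255 ≈ 0.4772, p̂₂ = 1123/2437 ≈ 0.4608.
Pooled p̂ = (1076+1123)/(2255+2437) = 2199/4692 = 0.4687.
SE = √(p̂(1−p̂)(1/n₁+1/n₂)) = √(0.4687·0.5313·0.0008538) = √(0.000212612) = 0.0146.
z = (0.4772 − 0.4608)/0.0146 = 0.0164/0.0146 = 1.12.
p-value = P(Z > 1.121) ≈ 0.1311. With α = 0.01, fail to reject H₀.

z = 1.12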